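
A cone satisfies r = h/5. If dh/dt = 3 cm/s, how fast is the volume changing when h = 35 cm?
147π cm³/s

V = (1/3)π(h/5)²h = πh³/75
dV/dt = πh²/25 · 3
At h = 35: dV/dt = 147π cm³/s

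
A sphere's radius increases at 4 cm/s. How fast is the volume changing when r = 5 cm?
400π cm³/s

V = (4/3)πr³
dV/dt = dV/dr · dr/dt = 4πr² · 4
At r = 5: dV/dt = 400π cm³/s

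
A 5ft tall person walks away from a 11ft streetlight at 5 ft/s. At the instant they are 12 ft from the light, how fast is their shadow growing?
25/6 ft/s

By similar triangles: 11/(x+s) = 5/s
Solving: s = 5x/6
ds/dt = 5/6 · dx/dt = 5/6 · 5 = 25/6 ft/s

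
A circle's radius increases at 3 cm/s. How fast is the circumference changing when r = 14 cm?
6π cm/s

C = 2πr
dC/dt = 2π · dr/dt = 2π · 3 = 6π cm/s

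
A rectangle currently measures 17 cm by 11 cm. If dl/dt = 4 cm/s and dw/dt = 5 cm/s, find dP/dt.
18 cm/s

P = 2(l + w)
dP/dt = 2(dl/dt + dw/dt) = 2(4 + 5) = 18 cm/s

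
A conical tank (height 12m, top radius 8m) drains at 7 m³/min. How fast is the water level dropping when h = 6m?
7/(16π) ≈ 0.1393 m/min

r/h = 8/12, so r = (2/3)h
V = (1/3)πr²h = (1/3)π((2/3)h)²h = (4/27)πh³
dV/dh = (4/9)πh²
dh/dt = (dV/dt)/(dV/dh) = -7/((4/9)π·6²) = -7/(16π) m/min
The level is dropping at 7/(16π) ≈ 0.1393 m/min.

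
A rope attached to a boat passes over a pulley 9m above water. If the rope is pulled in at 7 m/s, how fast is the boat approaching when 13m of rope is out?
91√22/44 ≈ 9.701 m/s

rope² = x² + 9²
x = √(13² - 9²) = 2√22
dx/dt = (rope/x) · d(rope)/dt = (13/(2√22)) · (-7) = -91√22/44 m/s
The boat approaches at 91√22/44 ≈ 9.701 m/s.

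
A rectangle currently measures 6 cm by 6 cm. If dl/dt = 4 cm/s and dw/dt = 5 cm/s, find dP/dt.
18 cm/s

P = 2(l + w)
dP/dt = 2(dl/dt + dw/dt) = 2(4 + 5) = 18 cm/s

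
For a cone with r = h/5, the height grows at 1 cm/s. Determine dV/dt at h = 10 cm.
4π cm³/s

V = (1/3)π(h/5)²h = πh³/75
dV/dt = πh²/25 · 1
At h = 10: dV/dt = 4π cm³/s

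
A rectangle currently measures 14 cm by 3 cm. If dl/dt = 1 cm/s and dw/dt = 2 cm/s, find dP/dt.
6 cm/s

P = 2(l + w)
dP/dt = 2(dl/dt + dw/dt) = 2(1 + 2) = 6 cm/s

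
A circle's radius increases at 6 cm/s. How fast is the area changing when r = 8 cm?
96π cm²/s

A = πr²
dA/dt = 2πr · dr/dt = 2π(8)(6) = 96π cm²/s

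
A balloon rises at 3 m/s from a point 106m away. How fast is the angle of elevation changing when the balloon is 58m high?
0.021781 rad/s

tan(θ) = y/106
sec²(θ) · dθ/dt = (1/106) · dy/dt
dθ/dt = cos²(θ)/106 · 3 = 106/(106² + 58²) · 3
dθ/dt = 0.021781 rad/s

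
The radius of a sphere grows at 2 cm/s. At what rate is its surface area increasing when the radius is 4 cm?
64π cm²/s

S = 4πr²
dS/dt = dS/dr · dr/dt = 8πr · 2
At r = 4: dS/dt = 64π cm²/s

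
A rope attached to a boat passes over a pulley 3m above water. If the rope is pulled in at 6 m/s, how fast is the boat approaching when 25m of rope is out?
75√154/154 ≈ 6.044 m/s

rope² = x² + 3²
x = √(25² - 3²) = 2√154
dx/dt = (rope/x) · d(rope)/dt = (25/(2√154)) · (-6) = -75√154/154 m/s
The boat approaches at 75√154/154 ≈ 6.044 m/s.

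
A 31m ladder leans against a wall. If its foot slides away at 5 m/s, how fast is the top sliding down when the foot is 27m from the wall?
135√58/116 ≈ 8.863 m/s

x² + y² = 31²
2x·dx/dt + 2y·dy/dt = 0
dy/dt = -x/y · dx/dt = -27/(2√58) · 5 = -135√58/116 m/s
The top is descending at 135√58/116 ≈ 8.863 m/s.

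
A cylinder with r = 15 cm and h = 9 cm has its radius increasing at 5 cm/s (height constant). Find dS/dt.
390π cm²/s

S = 2πrh + 2πr² (lateral + bases)
dS/dt = (2πh + 4πr)·dr/dt = (2π·9 + 4π·15)·5
= 390π cm²/s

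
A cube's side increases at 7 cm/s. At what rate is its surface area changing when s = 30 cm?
2520 cm²/s

A = 6s²
dA/dt = 12s · ds/dt = 12·30·7 = 2520 cm²/s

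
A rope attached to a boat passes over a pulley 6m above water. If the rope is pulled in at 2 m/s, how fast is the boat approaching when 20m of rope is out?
20√91/91 ≈ 2.097 m/s

rope² = x² + 6²
x = √(20² - 6²) = 2√91
dx/dt = (rope/x) · d(rope)/dt = (20/(2√91)) · (-2) = -20√91/91 m/s
The boat approaches at 20√91/91 ≈ 2.097 m/s.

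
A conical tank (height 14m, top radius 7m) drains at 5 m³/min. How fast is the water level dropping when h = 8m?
5/(16π) ≈ 0.09947 m/min

r/h = 7/14, so r = (1/2)h
V = (1/3)πr²h = (1/3)π((1/2)h)²h = (1/12)πh³
dV/dh = (1/4)πh²
dh/dt = (dV/dt)/(dV/dh) = -5/((1/4)π·8²) = -5/(16π) m/min
The level is dropping at 5/(16π) ≈ 0.09947 m/min.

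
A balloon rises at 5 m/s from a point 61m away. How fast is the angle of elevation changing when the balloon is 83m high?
0.028746 rad/s

tan(θ) = y/61
sec²(θ) · dθ/dt = (1/61) · dy/dt
dθ/dt = cos²(θ)/61 · 5 = 61/(61² + 83²) · 5
dθ/dt = 0.028746 rad/s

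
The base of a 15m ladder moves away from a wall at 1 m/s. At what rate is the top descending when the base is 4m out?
4√209/209 ≈ 0.2767 m/s

x² + y² = 15²
2x·dx/dt + 2y·dy/dt = 0
dy/dt = -x/y · dx/dt = -4/√209 · 1 = -4√209/209 m/s
The top is descending at 4√209/209 ≈ 0.2767 m/s.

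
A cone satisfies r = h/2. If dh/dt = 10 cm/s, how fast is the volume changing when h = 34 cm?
2890π cm³/s

V = (1/3)π(h/2)²h = πh³/12
dV/dt = πh²/4 · 10
At h = 34: dV/dt = 2890π cm³/s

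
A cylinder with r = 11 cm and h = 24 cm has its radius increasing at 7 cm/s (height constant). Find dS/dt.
644π cm²/s

S = 2πrh + 2πr² (lateral + bases)
dS/dt = (2πh + 4πr)·dr/dt = (2π·24 + 4π·11)·7
= 644π cm²/s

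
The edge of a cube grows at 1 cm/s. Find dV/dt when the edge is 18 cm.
972 cm³/s

V = s³
dV/dt = 3s² · ds/dt = 3·18²·1 = 972 cm³/s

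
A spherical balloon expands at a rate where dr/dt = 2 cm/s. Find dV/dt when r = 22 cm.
3872π cm³/s

V = (4/3)πr³
dV/dt = dV/dr · dr/dt = 4πr² · 2
At r = 22: dV/dt = 3872π cm³/s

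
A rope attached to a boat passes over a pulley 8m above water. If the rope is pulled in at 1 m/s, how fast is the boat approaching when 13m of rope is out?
13√105/105 ≈ 1.269 m/s

rope² = x² + 8²
x = √(13² - 8²) = √105
dx/dt = (rope/x) · d(rope)/dt = (13/√105) · (-1) = -13√105/105 m/s
The boat approaches at 13√105/105 ≈ 1.269 m/s.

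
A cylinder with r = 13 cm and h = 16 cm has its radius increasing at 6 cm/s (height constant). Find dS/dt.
504π cm²/s

S = 2πrh + 2πr² (lateral + bases)
dS/dt = (2πh + 4πr)·dr/dt = (2π·16 + 4π·13)·6
= 504π cm²/s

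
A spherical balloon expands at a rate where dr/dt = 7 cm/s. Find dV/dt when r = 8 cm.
1792π cm³/s

V = (4/3)πr³
dV/dt = dV/dr · dr/dt = 4πr² · 7
At r = 8: dV/dt = 1792π cm³/s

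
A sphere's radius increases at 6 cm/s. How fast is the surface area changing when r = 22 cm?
1056π cm²/s

S = 4πr²
dS/dt = dS/dr · dr/dt = 8πr · 6
At r = 22: dS/dt = 1056π cm²/s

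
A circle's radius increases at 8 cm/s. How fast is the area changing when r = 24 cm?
384π cm²/s

A = πr²
dA/dt = 2πr · dr/dt = 2π(24)(8) = 384π cm²/s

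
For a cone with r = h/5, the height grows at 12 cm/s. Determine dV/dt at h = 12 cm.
1728π/25 cm³/s

V = (1/3)π(h/5)²h = πh³/75
dV/dt = πh²/25 · 12
At h = 12: dV/dt = 1728π/25 cm³/s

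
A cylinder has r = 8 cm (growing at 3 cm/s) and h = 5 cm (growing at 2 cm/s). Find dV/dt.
368π cm³/s

V = πr²h
dV/dt = 2πrh·dr/dt + πr²·dh/dt
= 2π(8)(5)(3) + π(8)²(2)
= 368π cm³/s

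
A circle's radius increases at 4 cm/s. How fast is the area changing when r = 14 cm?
112π cm²/s

A = πr²
dA/dt = 2πr · dr/dt = 2π(14)(4) = 112π cm²/s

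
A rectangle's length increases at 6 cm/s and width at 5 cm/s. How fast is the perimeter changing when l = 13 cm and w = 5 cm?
22 cm/s

P = 2(l + w)
dP/dt = 2(dl/dt + dw/dt) = 2(6 + 5) = 22 cm/s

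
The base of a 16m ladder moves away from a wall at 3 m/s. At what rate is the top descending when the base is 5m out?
5√231/77 ≈ 0.9869 m/s

x² + y² = 16²
2x·dx/dt + 2y·dy/dt = 0
dy/dt = -x/y · dx/dt = -5/√231 · 3 = -5√231/77 m/s
The top is descending at 5√231/77 ≈ 0.9869 m/s.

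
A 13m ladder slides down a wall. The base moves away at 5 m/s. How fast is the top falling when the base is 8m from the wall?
8√105/21 ≈ 3.904 m/s

x² + y² = 13²
2x·dx/dt + 2y·dy/dt = 0
dy/dt = -x/y · dx/dt = -8/√105 · 5 = -8√105/21 m/s
The top is descending at 8√105/21 ≈ 3.904 m/s.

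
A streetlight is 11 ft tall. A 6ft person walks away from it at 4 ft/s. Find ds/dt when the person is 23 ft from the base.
24/5 ft/s

By similar triangles: 11/(x+s) = 6/s
Solving: s = 6x/5
ds/dt = 6/5 · dx/dt = 6/5 · 4 = 24/5 ft/s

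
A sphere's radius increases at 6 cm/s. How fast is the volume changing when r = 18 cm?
7776π cm³/s

V = (4/3)πr³
dV/dt = dV/dr · dr/dt = 4πr² · 6
At r = 18: dV/dt = 7776π cm³/s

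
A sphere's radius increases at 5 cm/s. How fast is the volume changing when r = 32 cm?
20480π cm³/s

V = (4/3)πr³
dV/dt = dV/dr · dr/dt = 4πr² · 5
At r = 32: dV/dt = 20480π cm³/s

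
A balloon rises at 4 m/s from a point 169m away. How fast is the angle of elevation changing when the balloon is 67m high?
0.020454 rad/s

tan(θ) = y/169
sec²(θ) · dθ/dt = (1/169) · dy/dt
dθ/dt = cos²(θ)/169 · 4 = 169/(169² + 67²) · 4
dθ/dt = 0.020454 rad/s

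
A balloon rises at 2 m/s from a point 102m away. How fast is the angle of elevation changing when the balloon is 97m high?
0.010296 rad/s

tan(θ) = y/102
sec²(θ) · dθ/dt = (1/102) · dy/dt
dθ/dt = cos²(θ)/102 · 2 = 102/(102² + 97²) · 2
dθ/dt = 0.010296 rad/s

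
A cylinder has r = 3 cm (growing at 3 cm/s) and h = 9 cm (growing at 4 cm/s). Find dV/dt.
198π cm³/s

V = πr²h
dV/dt = 2πrh·dr/dt + πr²·dh/dt
= 2π(3)(9)(3) + π(3)²(4)
= 198π cm³/s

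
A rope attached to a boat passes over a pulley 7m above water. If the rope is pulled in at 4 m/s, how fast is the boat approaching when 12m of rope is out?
48√95/95 ≈ 4.925 m/s

rope² = x² + 7²
x = √(12² - 7²) = √95
dx/dt = (rope/x) · d(rope)/dt = (12/√95) · (-4) = -48√95/95 m/s
The boat approaches at 48√95/95 ≈ 4.925 m/s.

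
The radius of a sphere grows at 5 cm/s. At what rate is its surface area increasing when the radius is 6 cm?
240π cm²/s

S = 4πr²
dS/dt = dS/dr · dr/dt = 8πr · 5
At r = 6: dS/dt = 240π cm²/s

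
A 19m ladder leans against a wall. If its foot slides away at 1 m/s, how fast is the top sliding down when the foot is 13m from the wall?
13√3/24 ≈ 0.9382 m/s

x² + y² = 19²
2x·dx/dt + 2y·dy/dt = 0
dy/dt = -x/y · dx/dt = -13/(8√3) · 1 = -13√3/24 m/s
The top is descending at 13√3/24 ≈ 0.9382 m/s.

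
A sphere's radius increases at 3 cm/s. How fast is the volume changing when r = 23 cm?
6348π cm³/s

V = (4/3)πr³
dV/dt = dV/dr · dr/dt = 4πr² · 3
At r = 23: dV/dt = 6348π cm³/s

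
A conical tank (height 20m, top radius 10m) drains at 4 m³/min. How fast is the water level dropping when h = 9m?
16/(81π) ≈ 0.06288 m/min

r/h = 10/20, so r = (1/2)h
V = (1/3)πr²h = (1/3)π((1/2)h)²h = (1/12)πh³
dV/dh = (1/4)πh²
dh/dt = (dV/dt)/(dV/dh) = -4/((1/4)π·9²) = -16/(81π) m/min
The level is dropping at 16/(81π) ≈ 0.06288 m/min.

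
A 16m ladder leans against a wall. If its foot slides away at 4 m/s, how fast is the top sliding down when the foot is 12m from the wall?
12√7/7 ≈ 4.536 m/s

x² + y² = 16²
2x·dx/dt + 2y·dy/dt = 0
dy/dt = -x/y · dx/dt = -12/(4√7) · 4 = -12√7/7 m/s
The top is descending at 12√7/7 ≈ 4.536 m/s.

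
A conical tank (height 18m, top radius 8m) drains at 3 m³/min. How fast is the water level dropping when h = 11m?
243/(1936π) ≈ 0.03995 m/min

r/h = 8/18, so r = (4/9)h
V = (1/3)πr²h = (1/3)π((4/9)h)²h = (16/243)πh³
dV/dh = (16/81)πh²
dh/dt = (dV/dt)/(dV/dh) = -3/((16/81)π·11²) = -243/(1936π) m/min
The level is dropping at 243/(1936π) ≈ 0.03995 m/min.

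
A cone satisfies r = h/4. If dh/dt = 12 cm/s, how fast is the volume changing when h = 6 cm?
27π cm³/s

V = (1/3)π(h/4)²h = πh³/48
dV/dt = πh²/16 · 12
At h = 6: dV/dt = 27π cm³/s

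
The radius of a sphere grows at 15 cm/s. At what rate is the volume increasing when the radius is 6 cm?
2160π cm³/s

V = (4/3)πr³
dV/dt = dV/dr · dr/dt = 4πr² · 15
At r = 6: dV/dt = 2160π cm³/s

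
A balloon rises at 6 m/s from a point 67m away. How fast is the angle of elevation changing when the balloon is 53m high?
0.055084 rad/s

tan(θ) = y/67
sec²(θ) · dθ/dt = (1/67) · dy/dt
dθ/dt = cos²(θ)/67 · 6 = 67/(67² + 53²) · 6
dθ/dt = 0.055084 rad/s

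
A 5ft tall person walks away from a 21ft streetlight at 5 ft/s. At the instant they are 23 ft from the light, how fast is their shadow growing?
25/16 ft/s

By similar triangles: 21/(x+s) = 5/s
Solving: s = 5x/16
ds/dt = 5/16 · dx/dt = 5/16 · 5 = 25/16 ft/s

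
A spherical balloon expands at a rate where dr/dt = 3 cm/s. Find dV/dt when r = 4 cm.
192π cm³/s

V = (4/3)πr³
dV/dt = dV/dr · dr/dt = 4πr² · 3
At r = 4: dV/dt = 192π cm³/s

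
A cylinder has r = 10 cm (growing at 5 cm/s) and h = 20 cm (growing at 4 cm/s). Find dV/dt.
2400π cm³/s

V = πr²h
dV/dt = 2πrh·dr/dt + πr²·dh/dt
= 2π(10)(20)(5) + π(10)²(4)
= 2400π cm³/s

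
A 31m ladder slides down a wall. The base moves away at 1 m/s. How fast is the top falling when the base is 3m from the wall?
3√238/476 ≈ 0.09723 m/s

x² + y² = 31²
2x·dx/dt + 2y·dy/dt = 0
dy/dt = -x/y · dx/dt = -3/(2√238) · 1 = -3√238/476 m/s
The top is descending at 3√238/476 ≈ 0.09723 m/s.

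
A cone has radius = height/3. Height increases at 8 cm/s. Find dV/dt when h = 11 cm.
968π/9 cm³/s

V = (1/3)π(h/3)²h = πh³/27
dV/dt = πh²/9 · 8
At h = 11: dV/dt = 968π/9 cm³/s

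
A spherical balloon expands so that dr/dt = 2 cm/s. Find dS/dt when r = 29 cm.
464π cm²/s

S = 4πr²
dS/dt = dS/dr · dr/dt = 8πr · 2
At r = 29: dS/dt = 464π cm²/s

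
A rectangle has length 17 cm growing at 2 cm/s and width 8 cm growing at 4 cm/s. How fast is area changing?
84 cm²/s

A = lw
dA/dt = w·dl/dt + l·dw/dt = 8·2 + 17·4 = 84 cm²/s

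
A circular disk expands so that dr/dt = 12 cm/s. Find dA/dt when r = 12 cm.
288π cm²/s

A = πr²
dA/dt = 2πr · dr/dt = 2π(12)(12) = 288π cm²/s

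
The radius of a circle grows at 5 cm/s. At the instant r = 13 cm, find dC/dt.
10π cm/s

C = 2πr
dC/dt = 2π · dr/dt = 2π · 5 = 10π cm/s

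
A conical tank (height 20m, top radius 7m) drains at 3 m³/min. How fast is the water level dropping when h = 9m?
400/(1323π) ≈ 0.09624 m/min

r/h = 7/20, so r = (7/20)h
V = (1/3)πr²h = (1/3)π((7/20)h)²h = (49/1200)πh³
dV/dh = (49/400)πh²
dh/dt = (dV/dt)/(dV/dh) = -3/((49/400)π·9²) = -400/(1323π) m/min
The level is dropping at 400/(1323π) ≈ 0.09624 m/min.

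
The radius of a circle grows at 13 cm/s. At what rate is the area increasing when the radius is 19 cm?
494π cm²/s

A = πr²
dA/dt = 2πr · dr/dt = 2π(19)(13) = 494π cm²/s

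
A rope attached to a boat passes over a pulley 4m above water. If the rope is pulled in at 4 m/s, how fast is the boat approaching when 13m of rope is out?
52√17/51 ≈ 4.204 m/s

rope² = x² + 4²
x = √(13² - 4²) = 3√17
dx/dt = (rope/x) · d(rope)/dt = (13/(3√17)) · (-4) = -52√17/51 m/s
The boat approaches at 52√17/51 ≈ 4.204 m/s.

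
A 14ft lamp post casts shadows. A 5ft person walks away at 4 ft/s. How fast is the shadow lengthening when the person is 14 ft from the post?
20/9 ft/s

By similar triangles: 14/(x+s) = 5/s
Solving: s = 5x/9
ds/dt = 5/9 · dx/dt = 5/9 · 4 = 20/9 ft/s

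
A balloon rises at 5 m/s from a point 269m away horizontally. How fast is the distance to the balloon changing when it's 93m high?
93√81010/16202 ≈ 1.634 m/s

z² = 269² + y²
z = √(269² + 93²) = √81010
dz/dt = y/z · dy/dt = 93/√81010 · 5 = 93√81010/16202 ≈ 1.634 m/s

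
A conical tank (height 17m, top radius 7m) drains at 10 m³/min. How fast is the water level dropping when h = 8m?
1445/(1568π) ≈ 0.2933 m/min

r/h = 7/17, so r = (7/17)h
V = (1/3)πr²h = (1/3)π((7/17)h)²h = (49/867)πh³
dV/dh = (49/289)πh²
dh/dt = (dV/dt)/(dV/dh) = -10/((49/289)π·8²) = -1445/(1568π) m/min
The level is dropping at 1445/(1568π) ≈ 0.2933 m/min.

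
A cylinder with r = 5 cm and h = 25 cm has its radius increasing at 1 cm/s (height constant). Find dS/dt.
70π cm²/s

S = 2πrh + 2πr² (lateral + bases)
dS/dt = (2πh + 4πr)·dr/dt = (2π·25 + 4π·5)·1
= 70π cm²/s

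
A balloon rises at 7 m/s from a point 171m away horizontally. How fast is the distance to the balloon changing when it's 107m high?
749√40690/40690 ≈ 3.713 m/s

z² = 171² + y²
z = √(171² + 107²) = √40690
dz/dt = y/z · dy/dt = 107/√40690 · 7 = 749√40690/40690 ≈ 3.713 m/s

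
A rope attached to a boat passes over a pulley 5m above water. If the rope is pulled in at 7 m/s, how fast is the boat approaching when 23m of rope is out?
23√14/12 ≈ 7.172 m/s

rope² = x² + 5²
x = √(23² - 5²) = 6√14
dx/dt = (rope/x) · d(rope)/dt = (23/(6√14)) · (-7) = -23√14/12 m/s
The boat approaches at 23√14/12 ≈ 7.172 m/s.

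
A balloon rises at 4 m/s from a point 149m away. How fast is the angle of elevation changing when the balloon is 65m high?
0.022554 rad/s

tan(θ) = y/149
sec²(θ) · dθ/dt = (1/149) · dy/dt
dθ/dt = cos²(θ)/149 · 4 = 149/(149² + 65²) · 4
dθ/dt = 0.022554 rad/s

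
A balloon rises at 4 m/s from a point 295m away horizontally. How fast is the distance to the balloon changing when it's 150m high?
120√4381/4381 ≈ 1.813 m/s

z² = 295² + y²
z = √(295² + 150²) = 5√4381
dz/dt = y/z · dy/dt = 150/(5√4381) · 4 = 120√4381/4381 ≈ 1.813 m/s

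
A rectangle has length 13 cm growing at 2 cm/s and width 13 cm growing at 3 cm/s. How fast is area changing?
65 cm²/s

A = lw
dA/dt = w·dl/dt + l·dw/dt = 13·2 + 13·3 = 65 cm²/s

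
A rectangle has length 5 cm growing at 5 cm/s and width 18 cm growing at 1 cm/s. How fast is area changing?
95 cm²/s

A = lw
dA/dt = w·dl/dt + l·dw/dt = 18·5 + 5·1 = 95 cm²/s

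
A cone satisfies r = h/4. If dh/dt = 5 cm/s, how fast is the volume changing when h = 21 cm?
2205π/16 cm³/s

V = (1/3)π(h/4)²h = πh³/48
dV/dt = πh²/16 · 5
At h = 21: dV/dt = 2205π/16 cm³/s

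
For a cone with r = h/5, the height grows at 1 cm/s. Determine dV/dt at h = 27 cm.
729π/25 cm³/s

V = (1/3)π(h/5)²h = πh³/75
dV/dt = πh²/25 · 1
At h = 27: dV/dt = 729π/25 cm³/s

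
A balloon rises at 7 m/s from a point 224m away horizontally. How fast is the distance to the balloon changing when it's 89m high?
623√58097/58097 ≈ 2.585 m/s

z² = 224² + y²
z = √(224² + 89²) = √58097
dz/dt = y/z · dy/dt = 89/√58097 · 7 = 623√58097/58097 ≈ 2.585 m/s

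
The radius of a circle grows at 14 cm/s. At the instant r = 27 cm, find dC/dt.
28π cm/s

C = 2πr
dC/dt = 2π · dr/dt = 2π · 14 = 28π cm/s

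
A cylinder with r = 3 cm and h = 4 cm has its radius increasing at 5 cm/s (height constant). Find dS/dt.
100π cm²/s

S = 2πrh + 2πr² (lateral + bases)
dS/dt = (2πh + 4πr)·dr/dt = (2π·4 + 4π·3)·5
= 100π cm²/s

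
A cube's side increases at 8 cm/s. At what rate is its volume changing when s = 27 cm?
17496 cm³/s

V = s³
dV/dt = 3s² · ds/dt = 3·27²·8 = 17496 cm³/s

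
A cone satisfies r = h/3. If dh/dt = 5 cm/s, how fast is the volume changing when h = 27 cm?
405π cm³/s

V = (1/3)π(h/3)²h = πh³/27
dV/dt = πh²/9 · 5
At h = 27: dV/dt = 405π cm³/s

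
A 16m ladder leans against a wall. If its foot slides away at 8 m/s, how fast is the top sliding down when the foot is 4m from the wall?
8√15/15 ≈ 2.066 m/s

x² + y² = 16²
2x·dx/dt + 2y·dy/dt = 0
dy/dt = -x/y · dx/dt = -4/(4√15) · 8 = -8√15/15 m/s
The top is descending at 8√15/15 ≈ 2.066 m/s.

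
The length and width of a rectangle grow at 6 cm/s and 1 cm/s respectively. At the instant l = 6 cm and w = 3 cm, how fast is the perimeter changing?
14 cm/s

P = 2(l + w)
dP/dt = 2(dl/dt + dw/dt) = 2(6 + 1) = 14 cm/s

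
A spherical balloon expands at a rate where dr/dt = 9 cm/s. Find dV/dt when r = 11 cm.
4356π cm³/s

V = (4/3)πr³
dV/dt = dV/dr · dr/dt = 4πr² · 9
At r = 11: dV/dt = 4356π cm³/s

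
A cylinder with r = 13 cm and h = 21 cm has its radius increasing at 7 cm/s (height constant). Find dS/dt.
658π cm²/s

S = 2πrh + 2πr² (lateral + bases)
dS/dt = (2πh + 4πr)·dr/dt = (2π·21 + 4π·13)·7
= 658π cm²/s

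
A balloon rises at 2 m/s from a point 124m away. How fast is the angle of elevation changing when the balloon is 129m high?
0.007746 rad/s

tan(θ) = y/124
sec²(θ) · dθ/dt = (1/124) · dy/dt
dθ/dt = cos²(θ)/124 · 2 = 124/(124² + 129²) · 2
dθ/dt = 0.007746 rad/s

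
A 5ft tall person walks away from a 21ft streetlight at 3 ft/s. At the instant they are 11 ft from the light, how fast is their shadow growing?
15/16 ft/s

By similar triangles: 21/(x+s) = 5/s
Solving: s = 5x/16
ds/dt = 5/16 · dx/dt = 5/16 · 3 = 15/16 ft/s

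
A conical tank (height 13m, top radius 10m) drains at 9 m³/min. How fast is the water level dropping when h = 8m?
1521/(6400π) ≈ 0.07565 m/min

r/h = 10/13, so r = (10/13)h
V = (1/3)πr²h = (1/3)π((10/13)h)²h = (100/507)πh³
dV/dh = (100/169)πh²
dh/dt = (dV/dt)/(dV/dh) = -9/((100/169)π·8²) = -1521/(6400π) m/min
The level is dropping at 1521/(6400π) ≈ 0.07565 m/min.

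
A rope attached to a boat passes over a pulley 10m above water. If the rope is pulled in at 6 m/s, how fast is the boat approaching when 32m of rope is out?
32√231/77 ≈ 6.316 m/s

rope² = x² + 10²
x = √(32² - 10²) = 2√231
dx/dt = (rope/x) · d(rope)/dt = (32/(2√231)) · (-6) = -32√231/77 m/s
The boat approaches at 32√231/77 ≈ 6.316 m/s.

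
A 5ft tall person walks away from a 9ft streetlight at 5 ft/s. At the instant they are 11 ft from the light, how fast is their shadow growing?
25/4 ft/s

By similar triangles: 9/(x+s) = 5/s
Solving: s = 5x/4
ds/dt = 5/4 · dx/dt = 5/4 · 5 = 25/4 ft/s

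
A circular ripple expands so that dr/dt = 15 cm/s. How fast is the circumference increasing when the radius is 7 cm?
30π cm/s

C = 2πr
dC/dt = 2π · dr/dt = 2π · 15 = 30π cm/s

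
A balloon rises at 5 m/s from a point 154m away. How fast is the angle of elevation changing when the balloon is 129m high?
0.01908 rad/s

tan(θ) = y/154
sec²(θ) · dθ/dt = (1/154) · dy/dt
dθ/dt = cos²(θ)/154 · 5 = 154/(154² + 129²) · 5
dθ/dt = 0.01908 rad/s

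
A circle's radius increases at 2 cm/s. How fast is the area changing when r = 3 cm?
12π cm²/s

A = πr²
dA/dt = 2πr · dr/dt = 2π(3)(2) = 12π cm²/s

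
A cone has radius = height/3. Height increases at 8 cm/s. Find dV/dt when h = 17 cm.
2312π/9 cm³/s

V = (1/3)π(h/3)²h = πh³/27
dV/dt = πh²/9 · 8
At h = 17: dV/dt = 2312π/9 cm³/s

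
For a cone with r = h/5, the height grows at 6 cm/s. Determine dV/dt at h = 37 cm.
8214π/25 cm³/s

V = (1/3)π(h/5)²h = πh³/75
dV/dt = πh²/25 · 6
At h = 37: dV/dt = 8214π/25 cm³/s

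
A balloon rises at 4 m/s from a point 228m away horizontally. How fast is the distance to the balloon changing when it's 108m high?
18√442/221 ≈ 1.712 m/s

z² = 228² + y²
z = √(228² + 108²) = 12√442
dz/dt = y/z · dy/dt = 108/(12√442) · 4 = 18√442/221 ≈ 1.712 m/s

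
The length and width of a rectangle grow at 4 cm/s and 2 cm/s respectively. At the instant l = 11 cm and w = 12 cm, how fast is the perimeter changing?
12 cm/s

P = 2(l + w)
dP/dt = 2(dl/dt + dw/dt) = 2(4 + 2) = 12 cm/s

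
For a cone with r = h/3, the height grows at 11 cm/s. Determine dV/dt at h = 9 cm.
99π cm³/s

V = (1/3)π(h/3)²h = πh³/27
dV/dt = πh²/9 · 11
At h = 9: dV/dt = 99π cm³/s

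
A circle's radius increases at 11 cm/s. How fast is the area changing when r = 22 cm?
484π cm²/s

A = πr²
dA/dt = 2πr · dr/dt = 2π(22)(11) = 484π cm²/s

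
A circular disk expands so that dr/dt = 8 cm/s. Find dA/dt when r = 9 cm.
144π cm²/s

A = πr²
dA/dt = 2πr · dr/dt = 2π(9)(8) = 144π cm²/s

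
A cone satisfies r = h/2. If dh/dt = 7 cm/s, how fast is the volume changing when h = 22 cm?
847π cm³/s

V = (1/3)π(h/2)²h = πh³/12
dV/dt = πh²/4 · 7
At h = 22: dV/dt = 847π cm³/s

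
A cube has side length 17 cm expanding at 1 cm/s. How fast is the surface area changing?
204 cm²/s

A = 6s²
dA/dt = 12s · ds/dt = 12·17·1 = 204 cm²/s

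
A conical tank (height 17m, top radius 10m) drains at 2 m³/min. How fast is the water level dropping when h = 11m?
289/(6050π) ≈ 0.01521 m/min

r/h = 10/17, so r = (10/17)h
V = (1/3)πr²h = (1/3)π((10/17)h)²h = (100/867)πh³
dV/dh = (100/289)πh²
dh/dt = (dV/dt)/(dV/dh) = -2/((100/289)π·11²) = -289/(6050π) m/min
The level is dropping at 289/(6050π) ≈ 0.01521 m/min.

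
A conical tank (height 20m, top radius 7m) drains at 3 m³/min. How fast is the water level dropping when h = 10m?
12/(49π) ≈ 0.07795 m/min

r/h = 7/20, so r = (7/20)h
V = (1/3)πr²h = (1/3)π((7/20)h)²h = (49/1200)πh³
dV/dh = (49/400)πh²
dh/dt = (dV/dt)/(dV/dh) = -3/((49/400)π·10²) = -12/(49π) m/min
The level is dropping at 12/(49π) ≈ 0.07795 m/min.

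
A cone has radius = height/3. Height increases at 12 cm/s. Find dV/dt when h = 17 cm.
1156π/3 cm³/s

V = (1/3)π(h/3)²h = πh³/27
dV/dt = πh²/9 · 12
At h = 17: dV/dt = 1156π/3 cm³/s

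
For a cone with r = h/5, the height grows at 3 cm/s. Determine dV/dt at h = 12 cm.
432π/25 cm³/s

V = (1/3)π(h/5)²h = πh³/75
dV/dt = πh²/25 · 3
At h = 12: dV/dt = 432π/25 cm³/s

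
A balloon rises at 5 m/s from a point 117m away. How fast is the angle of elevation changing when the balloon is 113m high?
0.022111 rad/s

tan(θ) = y/117
sec²(θ) · dθ/dt = (1/117) · dy/dt
dθ/dt = cos²(θ)/117 · 5 = 117/(117² + 113²) · 5
dθ/dt = 0.022111 rad/s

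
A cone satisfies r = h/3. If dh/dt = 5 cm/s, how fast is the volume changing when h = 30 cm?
500π cm³/s

V = (1/3)π(h/3)²h = πh³/27
dV/dt = πh²/9 · 5
At h = 30: dV/dt = 500π cm³/s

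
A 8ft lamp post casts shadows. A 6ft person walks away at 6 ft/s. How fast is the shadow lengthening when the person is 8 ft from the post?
18 ft/s

By similar triangles: 8/(x+s) = 6/s
Solving: s = 6x/2
ds/dt = 6/2 · dx/dt = 3 · 6 = 18 ft/s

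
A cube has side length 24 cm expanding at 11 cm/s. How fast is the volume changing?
19008 cm³/s

V = s³
dV/dt = 3s² · ds/dt = 3·24²·11 = 19008 cm³/s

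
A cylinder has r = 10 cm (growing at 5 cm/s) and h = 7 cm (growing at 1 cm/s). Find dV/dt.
800π cm³/s

V = πr²h
dV/dt = 2πrh·dr/dt + πr²·dh/dt
= 2π(10)(7)(5) + π(10)²(1)
= 800π cm³/s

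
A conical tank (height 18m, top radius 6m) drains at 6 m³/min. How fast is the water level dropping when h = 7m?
54/(49π) ≈ 0.3508 m/min

r/h = 6/18, so r = (1/3)h
V = (1/3)πr²h = (1/3)π((1/3)h)²h = (1/27)πh³
dV/dh = (1/9)πh²
dh/dt = (dV/dt)/(dV/dh) = -6/((1/9)π·7²) = -54/(49π) m/min
The level is dropping at 54/(49π) ≈ 0.3508 m/min.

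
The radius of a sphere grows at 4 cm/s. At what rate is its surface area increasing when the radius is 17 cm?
544π cm²/s

S = 4πr²
dS/dt = dS/dr · dr/dt = 8πr · 4
At r = 17: dS/dt = 544π cm²/s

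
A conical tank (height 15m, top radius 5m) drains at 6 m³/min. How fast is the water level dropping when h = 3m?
6/π ≈ 1.91 m/min

r/h = 5/15, so r = (1/3)h
V = (1/3)πr²h = (1/3)π((1/3)h)²h = (1/27)πh³
dV/dh = (1/9)πh²
dh/dt = (dV/dt)/(dV/dh) = -6/((1/9)π·3²) = -6/π m/min
The level is dropping at 6/π ≈ 1.91 m/min.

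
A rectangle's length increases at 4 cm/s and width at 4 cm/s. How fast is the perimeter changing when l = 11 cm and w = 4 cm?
16 cm/s

P = 2(l + w)
dP/dt = 2(dl/dt + dw/dt) = 2(4 + 4) = 16 cm/s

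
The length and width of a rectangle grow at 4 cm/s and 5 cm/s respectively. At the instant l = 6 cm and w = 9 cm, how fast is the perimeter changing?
18 cm/s

P = 2(l + w)
dP/dt = 2(dl/dt + dw/dt) = 2(4 + 5) = 18 cm/s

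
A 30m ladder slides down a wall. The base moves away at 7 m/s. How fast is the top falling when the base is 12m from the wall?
2√21/3 ≈ 3.055 m/s

x² + y² = 30²
2x·dx/dt + 2y·dy/dt = 0
dy/dt = -x/y · dx/dt = -12/(6√21) · 7 = -2√21/3 m/s
The top is descending at 2√21/3 ≈ 3.055 m/s.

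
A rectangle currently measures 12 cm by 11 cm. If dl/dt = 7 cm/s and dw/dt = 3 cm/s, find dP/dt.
20 cm/s

P = 2(l + w)
dP/dt = 2(dl/dt + dw/dt) = 2(7 + 3) = 20 cm/s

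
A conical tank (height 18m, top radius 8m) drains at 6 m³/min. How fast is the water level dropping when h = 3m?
27/(8π) ≈ 1.074 m/min

r/h = 8/18, so r = (4/9)h
V = (1/3)πr²h = (1/3)π((4/9)h)²h = (16/243)πh³
dV/dh = (16/81)πh²
dh/dt = (dV/dt)/(dV/dh) = -6/((16/81)π·3²) = -27/(8π) m/min
The level is dropping at 27/(8π) ≈ 1.074 m/min.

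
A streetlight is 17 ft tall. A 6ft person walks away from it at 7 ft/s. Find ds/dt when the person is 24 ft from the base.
42/11 ft/s

By similar triangles: 17/(x+s) = 6/s
Solving: s = 6x/11
ds/dt = 6/11 · dx/dt = 6/11 · 7 = 42/11 ft/s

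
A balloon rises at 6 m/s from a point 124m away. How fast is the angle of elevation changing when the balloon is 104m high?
0.028406 rad/s

tan(θ) = y/124
sec²(θ) · dθ/dt = (1/124) · dy/dt
dθ/dt = cos²(θ)/124 · 6 = 124/(124² + 104²) · 6
dθ/dt = 0.028406 rad/s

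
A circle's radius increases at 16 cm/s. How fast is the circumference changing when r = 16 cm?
32π cm/s

C = 2πr
dC/dt = 2π · dr/dt = 2π · 16 = 32π cm/s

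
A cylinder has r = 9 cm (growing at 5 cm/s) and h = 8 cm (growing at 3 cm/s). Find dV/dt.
963π cm³/s

V = πr²h
dV/dt = 2πrh·dr/dt + πr²·dh/dt
= 2π(9)(8)(5) + π(9)²(3)
= 963π cm³/s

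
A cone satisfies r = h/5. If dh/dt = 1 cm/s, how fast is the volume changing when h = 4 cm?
16π/25 cm³/s

V = (1/3)π(h/5)²h = πh³/75
dV/dt = πh²/25 · 1
At h = 4: dV/dt = 16π/25 cm³/s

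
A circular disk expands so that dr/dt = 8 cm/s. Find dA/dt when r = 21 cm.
336π cm²/s

A = πr²
dA/dt = 2πr · dr/dt = 2π(21)(8) = 336π cm²/s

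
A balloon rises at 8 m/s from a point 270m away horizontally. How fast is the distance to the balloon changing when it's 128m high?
512√22321/22321 ≈ 3.427 m/s

z² = 270² + y²
z = √(270² + 128²) = 2√22321
dz/dt = y/z · dy/dt = 128/(2√22321) · 8 = 512√22321/22321 ≈ 3.427 m/s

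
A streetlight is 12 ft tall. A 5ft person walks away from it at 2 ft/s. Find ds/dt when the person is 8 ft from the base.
10/7 ft/s

By similar triangles: 12/(x+s) = 5/s
Solving: s = 5x/7
ds/dt = 5/7 · dx/dt = 5/7 · 2 = 10/7 ft/s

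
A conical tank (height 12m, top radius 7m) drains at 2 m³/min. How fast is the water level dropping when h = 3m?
32/(49π) ≈ 0.2079 m/min

r/h = 7/12, so r = (7/12)h
V = (1/3)πr²h = (1/3)π((7/12)h)²h = (49/432)πh³
dV/dh = (49/144)πh²
dh/dt = (dV/dt)/(dV/dh) = -2/((49/144)π·3²) = -32/(49π) m/min
The level is dropping at 32/(49π) ≈ 0.2079 m/min.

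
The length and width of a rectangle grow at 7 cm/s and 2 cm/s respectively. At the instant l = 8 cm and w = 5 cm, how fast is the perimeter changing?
18 cm/s

P = 2(l + w)
dP/dt = 2(dl/dt + dw/dt) = 2(7 + 2) = 18 cm/s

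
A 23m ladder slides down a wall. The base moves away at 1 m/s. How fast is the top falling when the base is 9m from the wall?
9√7/56 ≈ 0.4252 m/s

x² + y² = 23²
2x·dx/dt + 2y·dy/dt = 0
dy/dt = -x/y · dx/dt = -9/(8√7) · 1 = -9√7/56 m/s
The top is descending at 9√7/56 ≈ 0.4252 m/s.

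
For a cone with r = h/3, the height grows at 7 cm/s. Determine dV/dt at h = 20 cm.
2800π/9 cm³/s

V = (1/3)π(h/3)²h = πh³/27
dV/dt = πh²/9 · 7
At h = 20: dV/dt = 2800π/9 cm³/s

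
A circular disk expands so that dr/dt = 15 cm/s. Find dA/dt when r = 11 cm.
330π cm²/s

A = πr²
dA/dt = 2πr · dr/dt = 2π(11)(15) = 330π cm²/s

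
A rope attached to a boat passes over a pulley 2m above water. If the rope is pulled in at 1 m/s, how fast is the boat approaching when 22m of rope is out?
11√30/60 ≈ 1.004 m/s

rope² = x² + 2²
x = √(22² - 2²) = 4√30
dx/dt = (rope/x) · d(rope)/dt = (22/(4√30)) · (-1) = -11√30/60 m/s
The boat approaches at 11√30/60 ≈ 1.004 m/s.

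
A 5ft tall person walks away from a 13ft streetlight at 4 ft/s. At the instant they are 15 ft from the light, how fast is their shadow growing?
5/2 ft/s

By similar triangles: 13/(x+s) = 5/s
Solving: s = 5x/8
ds/dt = 5/8 · dx/dt = 5/8 · 4 = 5/2 ft/s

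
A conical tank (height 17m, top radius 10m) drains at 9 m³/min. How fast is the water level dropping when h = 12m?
289/(1600π) ≈ 0.05749 m/min

r/h = 10/17, so r = (10/17)h
V = (1/3)πr²h = (1/3)π((10/17)h)²h = (100/867)πh³
dV/dh = (100/289)πh²
dh/dt = (dV/dt)/(dV/dh) = -9/((100/289)π·12²) = -289/(1600π) m/min
The level is dropping at 289/(1600π) ≈ 0.05749 m/min.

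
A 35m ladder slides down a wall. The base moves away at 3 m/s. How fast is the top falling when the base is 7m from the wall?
√6/4 ≈ 0.6124 m/s

x² + y² = 35²
2x·dx/dt + 2y·dy/dt = 0
dy/dt = -x/y · dx/dt = -7/(14√6) · 3 = -√6/4 m/s
The top is descending at √6/4 ≈ 0.6124 m/s.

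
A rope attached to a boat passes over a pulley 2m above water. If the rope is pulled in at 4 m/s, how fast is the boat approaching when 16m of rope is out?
32√7/21 ≈ 4.032 m/s

rope² = x² + 2²
x = √(16² - 2²) = 6√7
dx/dt = (rope/x) · d(rope)/dt = (16/(6√7)) · (-4) = -32√7/21 m/s
The boat approaches at 32√7/21 ≈ 4.032 m/s.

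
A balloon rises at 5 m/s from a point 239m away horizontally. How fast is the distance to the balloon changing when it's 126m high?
630√72997/72997 ≈ 2.332 m/s

z² = 239² + y²
z = √(239² + 126²) = √72997
dz/dt = y/z · dy/dt = 126/√72997 · 5 = 630√72997/72997 ≈ 2.332 m/s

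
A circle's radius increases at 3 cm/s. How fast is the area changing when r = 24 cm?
144π cm²/s

A = πr²
dA/dt = 2πr · dr/dt = 2π(24)(3) = 144π cm²/s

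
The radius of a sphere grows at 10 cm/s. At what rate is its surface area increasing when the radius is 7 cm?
560π cm²/s

S = 4πr²
dS/dt = dS/dr · dr/dt = 8πr · 10
At r = 7: dS/dt = 560π cm²/s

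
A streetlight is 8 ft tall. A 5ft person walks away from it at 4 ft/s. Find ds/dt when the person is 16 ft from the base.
20/3 ft/s

By similar triangles: 8/(x+s) = 5/s
Solving: s = 5x/3
ds/dt = 5/3 · dx/dt = 5/3 · 4 = 20/3 ft/s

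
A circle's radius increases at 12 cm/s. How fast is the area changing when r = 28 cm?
672π cm²/s

A = πr²
dA/dt = 2πr · dr/dt = 2π(28)(12) = 672π cm²/s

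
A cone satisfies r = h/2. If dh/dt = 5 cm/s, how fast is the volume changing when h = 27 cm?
3645π/4 cm³/s

V = (1/3)π(h/2)²h = πh³/12
dV/dt = πh²/4 · 5
At h = 27: dV/dt = 3645π/4 cm³/s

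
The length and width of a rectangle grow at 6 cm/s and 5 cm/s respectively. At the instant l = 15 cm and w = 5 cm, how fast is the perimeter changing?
22 cm/s

P = 2(l + w)
dP/dt = 2(dl/dt + dw/dt) = 2(6 + 5) = 22 cm/s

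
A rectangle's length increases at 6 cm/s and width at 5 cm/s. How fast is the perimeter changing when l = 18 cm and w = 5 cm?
22 cm/s

P = 2(l + w)
dP/dt = 2(dl/dt + dw/dt) = 2(6 + 5) = 22 cm/s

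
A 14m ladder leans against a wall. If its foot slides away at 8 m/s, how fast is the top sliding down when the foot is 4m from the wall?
16√5/15 ≈ 2.385 m/s

x² + y² = 14²
2x·dx/dt + 2y·dy/dt = 0
dy/dt = -x/y · dx/dt = -4/(6√5) · 8 = -16√5/15 m/s
The top is descending at 16√5/15 ≈ 2.385 m/s.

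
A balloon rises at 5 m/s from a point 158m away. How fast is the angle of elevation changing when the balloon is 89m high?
0.024023 rad/s

tan(θ) = y/158
sec²(θ) · dθ/dt = (1/158) · dy/dt
dθ/dt = cos²(θ)/158 · 5 = 158/(158² + 89²) · 5
dθ/dt = 0.024023 rad/s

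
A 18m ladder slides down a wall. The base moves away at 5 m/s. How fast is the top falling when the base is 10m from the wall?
25√14/28 ≈ 3.341 m/s

x² + y² = 18²
2x·dx/dt + 2y·dy/dt = 0
dy/dt = -x/y · dx/dt = -10/(4√14) · 5 = -25√14/28 m/s
The top is descending at 25√14/28 ≈ 3.341 m/s.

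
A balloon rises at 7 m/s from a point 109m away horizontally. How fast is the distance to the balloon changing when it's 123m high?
861√27010/27010 ≈ 5.239 m/s

z² = 109² + y²
z = √(109² + 123²) = √27010
dz/dt = y/z · dy/dt = 123/√27010 · 7 = 861√27010/27010 ≈ 5.239 m/s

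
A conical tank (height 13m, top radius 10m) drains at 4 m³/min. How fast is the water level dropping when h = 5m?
169/(625π) ≈ 0.08607 m/min

r/h = 10/13, so r = (10/13)h
V = (1/3)πr²h = (1/3)π((10/13)h)²h = (100/507)πh³
dV/dh = (100/169)πh²
dh/dt = (dV/dt)/(dV/dh) = -4/((100/169)π·5²) = -169/(625π) m/min
The level is dropping at 169/(625π) ≈ 0.08607 m/min.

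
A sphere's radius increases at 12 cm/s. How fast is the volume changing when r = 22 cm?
23232π cm³/s

V = (4/3)πr³
dV/dt = dV/dr · dr/dt = 4πr² · 12
At r = 22: dV/dt = 23232π cm³/s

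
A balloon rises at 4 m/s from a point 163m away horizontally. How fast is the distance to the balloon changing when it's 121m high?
242√41210/20605 ≈ 2.384 m/s

z² = 163² + y²
z = √(163² + 121²) = √41210
dz/dt = y/z · dy/dt = 121/√41210 · 4 = 242√41210/20605 ≈ 2.384 m/s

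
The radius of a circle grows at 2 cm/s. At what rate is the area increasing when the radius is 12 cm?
48π cm²/s

A = πr²
dA/dt = 2πr · dr/dt = 2π(12)(2) = 48π cm²/s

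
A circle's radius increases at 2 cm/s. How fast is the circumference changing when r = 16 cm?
4π cm/s

C = 2πr
dC/dt = 2π · dr/dt = 2π · 2 = 4π cm/s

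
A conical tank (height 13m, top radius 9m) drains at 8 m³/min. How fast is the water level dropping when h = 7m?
1352/(3969π) ≈ 0.1084 m/min

r/h = 9/13, so r = (9/13)h
V = (1/3)πr²h = (1/3)π((9/13)h)²h = (27/169)πh³
dV/dh = (81/169)πh²
dh/dt = (dV/dt)/(dV/dh) = -8/((81/169)π·7²) = -1352/(3969π) m/min
The level is dropping at 1352/(3969π) ≈ 0.1084 m/min.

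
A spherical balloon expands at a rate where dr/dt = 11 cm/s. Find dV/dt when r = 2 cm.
176π cm³/s

V = (4/3)πr³
dV/dt = dV/dr · dr/dt = 4πr² · 11
At r = 2: dV/dt = 176π cm³/s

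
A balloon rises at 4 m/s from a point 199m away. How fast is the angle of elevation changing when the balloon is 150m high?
0.012818 rad/s

tan(θ) = y/199
sec²(θ) · dθ/dt = (1/199) · dy/dt
dθ/dt = cos²(θ)/199 · 4 = 199/(199² + 150²) · 4
dθ/dt = 0.012818 rad/s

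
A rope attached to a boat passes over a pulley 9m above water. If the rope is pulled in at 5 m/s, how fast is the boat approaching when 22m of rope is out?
110√403/403 ≈ 5.479 m/s

rope² = x² + 9²
x = √(22² - 9²) = √403
dx/dt = (rope/x) · d(rope)/dt = (22/√403) · (-5) = -110√403/403 m/s
The boat approaches at 110√403/403 ≈ 5.479 m/s.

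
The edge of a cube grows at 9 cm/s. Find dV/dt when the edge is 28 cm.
21168 cm³/s

V = s³
dV/dt = 3s² · ds/dt = 3·28²·9 = 21168 cm³/s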